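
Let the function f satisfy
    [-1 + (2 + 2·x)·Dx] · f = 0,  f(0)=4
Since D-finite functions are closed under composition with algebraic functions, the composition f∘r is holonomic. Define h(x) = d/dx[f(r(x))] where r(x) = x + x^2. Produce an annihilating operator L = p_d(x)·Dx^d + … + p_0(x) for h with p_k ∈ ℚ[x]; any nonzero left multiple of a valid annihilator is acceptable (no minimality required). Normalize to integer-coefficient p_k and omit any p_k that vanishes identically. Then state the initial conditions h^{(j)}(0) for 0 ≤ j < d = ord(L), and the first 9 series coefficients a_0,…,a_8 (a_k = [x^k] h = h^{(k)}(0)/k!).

L = 3 + (-2 - 6·x - 6·x^2 - 4·x^3)·Dx  (order 1).
h: a_k = 2, 3, -9/4, 3/8, 75/64, -171/128, 147/512, 867/1024, -17037/16384, …
ICs: h(0) = 2.

f: a_k = 4, 2, -1/2, 1/4, -5/32, 7/64, -21/256, 33/512, -429/8192, …
f∘r: x↦r, Dx↦Dx/r' in L_f ⇒ L₀.
Differentiate: ansatz ord ≤ ord L₀ ⇒ L.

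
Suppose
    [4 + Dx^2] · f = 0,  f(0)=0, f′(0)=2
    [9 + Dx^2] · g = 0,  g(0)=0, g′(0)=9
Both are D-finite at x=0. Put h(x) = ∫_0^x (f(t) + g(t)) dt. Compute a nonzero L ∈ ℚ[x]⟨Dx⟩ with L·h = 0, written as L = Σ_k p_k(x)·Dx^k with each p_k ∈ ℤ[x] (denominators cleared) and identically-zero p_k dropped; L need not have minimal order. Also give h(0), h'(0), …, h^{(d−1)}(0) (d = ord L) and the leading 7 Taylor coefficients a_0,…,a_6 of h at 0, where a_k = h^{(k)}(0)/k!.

f: a_k = 0, 2, 0, -4/3, 0, 4/15, 0, …
g: a_k = 0, 9, 0, -27/2, 0, 243/40, 0, …
L₀ := lclm(L_f,L_g); ord L₀ ≤ 2+2.
h=∫h₀ ⇒ L = L₀·Dx.
L = 36·Dx + 13·Dx^3 + Dx^5  (order 5).
h: a_k = 0, 0, 11/2, 0, -89/24, 0, 761/720, …
ICs: h(0) = 0, h′(0) = 0, h′′(0) = 11, h′′′(0) = 0, h′′′′(0) = -89.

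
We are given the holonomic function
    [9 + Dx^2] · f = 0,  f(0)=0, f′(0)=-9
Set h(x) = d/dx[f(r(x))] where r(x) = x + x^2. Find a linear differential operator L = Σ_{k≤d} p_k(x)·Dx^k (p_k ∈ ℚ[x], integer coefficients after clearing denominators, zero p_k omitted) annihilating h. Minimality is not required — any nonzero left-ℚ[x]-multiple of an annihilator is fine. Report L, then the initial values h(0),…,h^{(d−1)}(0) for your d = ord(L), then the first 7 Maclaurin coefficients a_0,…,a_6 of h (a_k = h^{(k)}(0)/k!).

L = (21 + 72·x + 216·x^2 + 288·x^3 + 144·x^4) + (-6 - 12·x)·Dx + (1 + 4·x + 4·x^2)·Dx^2  (order 2).
h: a_k = -9, -18, 81/2, 162, 1377/8, -405/4, -33291/80, …
ICs: h(0) = -9, h′(0) = -18.

f: a_k = 0, -9, 0, 27/2, 0, -243/40, 0, …
h₀=f(r): pull back L_f along r ⇒ L₀.
Differentiate: ansatz ord ≤ ord L₀ ⇒ L.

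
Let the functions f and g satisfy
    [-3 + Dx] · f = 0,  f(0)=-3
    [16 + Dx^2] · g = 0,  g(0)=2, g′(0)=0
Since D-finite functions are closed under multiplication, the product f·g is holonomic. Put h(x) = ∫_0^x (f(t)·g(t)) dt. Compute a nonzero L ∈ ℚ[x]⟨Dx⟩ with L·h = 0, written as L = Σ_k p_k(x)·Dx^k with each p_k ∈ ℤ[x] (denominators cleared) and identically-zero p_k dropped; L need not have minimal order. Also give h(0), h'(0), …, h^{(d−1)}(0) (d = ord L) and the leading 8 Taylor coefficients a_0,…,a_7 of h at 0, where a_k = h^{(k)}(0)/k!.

f: a_k = -3, -9, -27/2, -27/2, -81/8, -243/40, -243/80, -729/560, …
g: a_k = 2, 0, -16, 0, 64/3, 0, -512/45, 0, …
h₀=f·g: eliminate ⇒ L₀, order ≤ 1·2.
h=∫₀ˣh₀: take L = L₀·Dx.
L = 25·Dx - 6·Dx^2 + Dx^3  (order 3).
h: a_k = 0, -6, -9, 7, 117/4, 527/20, 79/40, -1679/120, …
ICs: h(0) = 0, h′(0) = -6, h′′(0) = -18.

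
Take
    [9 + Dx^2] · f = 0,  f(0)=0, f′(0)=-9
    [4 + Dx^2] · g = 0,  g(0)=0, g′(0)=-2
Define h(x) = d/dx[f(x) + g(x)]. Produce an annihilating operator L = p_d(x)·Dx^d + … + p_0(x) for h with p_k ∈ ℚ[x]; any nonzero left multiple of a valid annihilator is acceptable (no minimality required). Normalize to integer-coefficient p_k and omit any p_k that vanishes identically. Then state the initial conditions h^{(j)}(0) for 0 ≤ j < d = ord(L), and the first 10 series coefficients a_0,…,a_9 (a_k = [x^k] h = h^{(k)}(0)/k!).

L = 36 + 13·Dx^2 + Dx^4  (order 4).
h: a_k = -11, 0, 89/2, 0, -761/24, 0, 6689/720, 0, -59561/40320, 0, …
ICs: h(0) = -11, h′(0) = 0, h′′(0) = 89, h′′′(0) = 0.

f: a_k = 0, -9, 0, 27/2, 0, -243/40, 0, 729/560, 0, -729/4480, …
g: a_k = 0, -2, 0, 4/3, 0, -4/15, 0, 8/315, 0, -4/2835, …
h₀=f+g: left-lcm gives L₀, ord ≤ 4.
Derive L from L₀ (diff closure).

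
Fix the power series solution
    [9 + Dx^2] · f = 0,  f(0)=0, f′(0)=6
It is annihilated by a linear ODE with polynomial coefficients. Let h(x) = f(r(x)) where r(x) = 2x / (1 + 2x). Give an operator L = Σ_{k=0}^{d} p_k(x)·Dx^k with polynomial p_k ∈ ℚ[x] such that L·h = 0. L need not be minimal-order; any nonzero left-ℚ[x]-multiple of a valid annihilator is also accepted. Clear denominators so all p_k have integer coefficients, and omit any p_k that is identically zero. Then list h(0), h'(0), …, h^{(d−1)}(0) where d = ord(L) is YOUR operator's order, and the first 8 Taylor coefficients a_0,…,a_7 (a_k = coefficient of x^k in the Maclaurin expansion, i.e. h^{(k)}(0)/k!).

f: a_k = 0, 6, 0, -9, 0, 81/20, 0, -243/280, …
h₀=f(r): pull back L_f along r ⇒ L₀.
L = 36 + (4 + 24·x + 48·x^2 + 32·x^3)·Dx + (1 + 8·x + 24·x^2 + 32·x^3 + 16·x^4)·Dx^2  (order 2).
h: a_k = 0, 12, -24, -24, 336, -7032/5, 4080, -309648/35, …
ICs: h(0) = 0, h′(0) = 12.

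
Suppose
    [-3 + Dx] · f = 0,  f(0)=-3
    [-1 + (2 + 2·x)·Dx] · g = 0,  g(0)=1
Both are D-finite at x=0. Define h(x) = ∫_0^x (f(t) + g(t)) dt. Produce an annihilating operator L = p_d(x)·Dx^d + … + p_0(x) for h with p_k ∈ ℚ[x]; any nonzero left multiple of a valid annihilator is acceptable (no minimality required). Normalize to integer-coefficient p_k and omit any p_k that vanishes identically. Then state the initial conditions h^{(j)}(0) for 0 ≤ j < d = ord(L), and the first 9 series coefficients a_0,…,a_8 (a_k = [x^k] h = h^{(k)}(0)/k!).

f: a_k = -3, -9, -27/2, -27/2, -81/8, -243/40, -243/80, -729/560, -2187/4480, …
g: a_k = 1, 1/2, -1/8, 1/16, -5/128, 7/256, -21/1024, 33/2048, -429/32768, …
Weyl lclm of L_f,L_g ⇒ L₀ (ord ≤ 2).
h=∫h₀ ⇒ L = L₀·Dx.
L = (21 + 18·x)·Dx + (-37 - 72·x - 36·x^2)·Dx^2 + (10 + 22·x + 12·x^2)·Dx^3  (order 3).
h: a_k = 0, -2, -17/4, -109/24, -215/64, -1301/640, -7741/7680, -15657/35840, -92157/573440, …
ICs: h(0) = 0, h′(0) = -2, h′′(0) = -17/2.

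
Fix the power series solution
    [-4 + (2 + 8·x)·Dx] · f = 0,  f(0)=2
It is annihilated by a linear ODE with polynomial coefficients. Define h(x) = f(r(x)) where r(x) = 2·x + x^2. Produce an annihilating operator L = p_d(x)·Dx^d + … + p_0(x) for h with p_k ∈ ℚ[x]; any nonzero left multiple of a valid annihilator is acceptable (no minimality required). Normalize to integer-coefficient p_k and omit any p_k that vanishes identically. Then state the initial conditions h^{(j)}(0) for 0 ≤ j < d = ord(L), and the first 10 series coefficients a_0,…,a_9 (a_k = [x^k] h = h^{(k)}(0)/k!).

L = (-4 - 4·x) + (1 + 8·x + 4·x^2)·Dx  (order 1).
h: a_k = 2, 8, -12, 48, -228, 1200, -6744, 39648, -240852, 1499952, …
ICs: h(0) = 2.

f: a_k = 2, 4, -4, 8, -20, 56, -168, 528, -1716, 5720, …
L₀ from L_f via x↦r, Dx↦r'^{-1}Dx.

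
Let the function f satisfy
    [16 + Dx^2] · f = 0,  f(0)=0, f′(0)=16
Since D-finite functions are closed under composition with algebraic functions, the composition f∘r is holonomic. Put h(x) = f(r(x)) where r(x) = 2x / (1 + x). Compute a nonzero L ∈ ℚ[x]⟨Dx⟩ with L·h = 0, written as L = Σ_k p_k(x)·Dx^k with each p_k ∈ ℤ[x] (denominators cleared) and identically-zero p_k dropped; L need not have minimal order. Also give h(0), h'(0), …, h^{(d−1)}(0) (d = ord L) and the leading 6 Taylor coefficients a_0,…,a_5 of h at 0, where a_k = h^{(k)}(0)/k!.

f: a_k = 0, 16, 0, -128/3, 0, 512/15, …
Substitute x→r, Dx→(1/r')Dx; clear ⇒ L₀.
L = 64 + (2 + 6·x + 6·x^2 + 2·x^3)·Dx + (1 + 4·x + 6·x^2 + 4·x^3 + x^4)·Dx^2  (order 2).
h: a_k = 0, 32, -32, -928/3, 992, -13856/15, …
ICs: h(0) = 0, h′(0) = 32.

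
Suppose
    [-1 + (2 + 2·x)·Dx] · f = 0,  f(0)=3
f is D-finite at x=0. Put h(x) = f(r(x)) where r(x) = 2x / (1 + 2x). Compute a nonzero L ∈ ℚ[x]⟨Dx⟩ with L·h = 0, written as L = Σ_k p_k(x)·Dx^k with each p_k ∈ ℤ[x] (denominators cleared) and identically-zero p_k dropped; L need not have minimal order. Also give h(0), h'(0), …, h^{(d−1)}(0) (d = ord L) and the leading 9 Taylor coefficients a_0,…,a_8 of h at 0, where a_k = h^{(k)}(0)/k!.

L = -1 + (1 + 6·x + 8·x^2)·Dx  (order 1).
h: a_k = 3, 3, -15/2, 39/2, -423/8, 1197/8, -7059/16, 21615/16, -547383/128, …
ICs: h(0) = 3.

f: a_k = 3, 3/2, -3/8, 3/16, -15/128, 21/256, -63/1024, 99/2048, -1287/32768, …
Substitute x→r, Dx→(1/r')Dx; clear ⇒ L₀.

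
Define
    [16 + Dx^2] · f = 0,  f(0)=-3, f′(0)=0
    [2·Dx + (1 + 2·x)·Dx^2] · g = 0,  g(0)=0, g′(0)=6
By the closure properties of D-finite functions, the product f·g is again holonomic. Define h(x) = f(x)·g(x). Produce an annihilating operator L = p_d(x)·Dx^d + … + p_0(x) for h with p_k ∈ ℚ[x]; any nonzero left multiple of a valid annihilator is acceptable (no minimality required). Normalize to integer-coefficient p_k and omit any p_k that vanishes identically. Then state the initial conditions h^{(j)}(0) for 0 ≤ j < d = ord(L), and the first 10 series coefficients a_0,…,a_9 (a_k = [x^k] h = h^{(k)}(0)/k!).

f: a_k = -3, 0, 24, 0, -32, 0, 256/15, 0, -512/105, 0, …
g: a_k = 0, 6, -6, 8, -12, 96/5, -32, 384/7, -96, 512/3, …
L₀ := L_f ⊗_s L_g (sym. prod.), ord ≤ 4.
L = (2688 + 27648·x + 93184·x^2 + 131072·x^3 + 65536·x^4) + (896 + 5888·x + 12288·x^2 + 8192·x^3)·Dx + (408 + 3712·x + 11904·x^2 + 16384·x^3 + 8192·x^4)·Dx^2 + (56 + 368·x + 768·x^2 + 512·x^3)·Dx^3 + (15 + 124·x + 380·x^2 + 512·x^3 + 256·x^4)·Dx^4  (order 4).
h: a_k = 0, -18, 18, 120, -108, -288/5, 0, 4992/35, -992/5, 31232/105, …
ICs: h(0) = 0, h′(0) = -18, h′′(0) = 36, h′′′(0) = 720.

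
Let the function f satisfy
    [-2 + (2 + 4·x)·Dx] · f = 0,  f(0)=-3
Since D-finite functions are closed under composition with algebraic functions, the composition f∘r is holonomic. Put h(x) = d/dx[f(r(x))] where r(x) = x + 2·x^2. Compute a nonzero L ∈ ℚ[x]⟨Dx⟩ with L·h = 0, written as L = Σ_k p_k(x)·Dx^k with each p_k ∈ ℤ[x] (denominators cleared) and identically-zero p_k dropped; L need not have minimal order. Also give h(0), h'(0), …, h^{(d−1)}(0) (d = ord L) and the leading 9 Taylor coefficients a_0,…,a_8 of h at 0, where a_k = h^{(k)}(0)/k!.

L = 3 + (-1 - 6·x - 12·x^2 - 16·x^3)·Dx  (order 1).
h: a_k = -3, -9, 27/2, -9/2, -225/8, 513/8, -441/16, -2601/16, 51111/128, …
ICs: h(0) = -3.

f: a_k = -3, -3, 3/2, -3/2, 15/8, -21/8, 63/16, -99/16, 1287/128, …
Change of var in L_f (x↦r) gives L₀.
Differentiate: ansatz ord ≤ ord L₀ ⇒ L.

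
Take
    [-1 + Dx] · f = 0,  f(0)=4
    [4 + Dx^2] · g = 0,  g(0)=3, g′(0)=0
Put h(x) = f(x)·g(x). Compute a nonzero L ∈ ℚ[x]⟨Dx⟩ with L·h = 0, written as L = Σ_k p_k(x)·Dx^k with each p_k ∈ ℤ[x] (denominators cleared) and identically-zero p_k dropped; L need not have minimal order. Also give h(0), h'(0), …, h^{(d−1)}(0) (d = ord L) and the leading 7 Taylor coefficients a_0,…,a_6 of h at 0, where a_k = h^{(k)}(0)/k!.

f: a_k = 4, 4, 2, 2/3, 1/6, 1/30, 1/180, …
g: a_k = 3, 0, -6, 0, 2, 0, -4/15, …
f·g: L₀ = L_f ⊗_s L_g, ord ≤ 1·2.
L = 5 - 2·Dx + Dx^2  (order 2).
h: a_k = 12, 12, -18, -22, -7/2, 41/10, 39/20, …
ICs: h(0) = 12, h′(0) = 12.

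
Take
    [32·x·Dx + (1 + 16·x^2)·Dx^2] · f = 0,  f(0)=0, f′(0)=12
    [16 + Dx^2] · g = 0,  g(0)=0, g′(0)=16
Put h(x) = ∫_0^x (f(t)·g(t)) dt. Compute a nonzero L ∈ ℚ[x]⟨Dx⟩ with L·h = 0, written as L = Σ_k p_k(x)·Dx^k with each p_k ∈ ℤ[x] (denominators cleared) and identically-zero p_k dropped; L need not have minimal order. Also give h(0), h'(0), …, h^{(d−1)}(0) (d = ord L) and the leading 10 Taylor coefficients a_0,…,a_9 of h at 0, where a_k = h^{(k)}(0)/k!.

L = (1280 + 53248·x^2 + 360448·x^4 + 2097152·x^6 + 8388608·x^8)·Dx + (1536·x + 40960·x^3 + 393216·x^5 + 2097152·x^7)·Dx^2 + (96 + 4096·x^2 + 36864·x^4 + 262144·x^6 + 1048576·x^8)·Dx^3 + (96·x + 2560·x^3 + 24576·x^5 + 131072·x^7)·Dx^4 + (1 + 48·x^2 + 896·x^4 + 8192·x^6 + 32768·x^8)·Dx^5  (order 5).
h: a_k = 0, 0, 0, 64, 0, -1536/5, 0, 38912/21, 0, -704512/45, …
ICs: h(0) = 0, h′(0) = 0, h′′(0) = 0, h′′′(0) = 384, h′′′′(0) = 0.

f: a_k = 0, 12, 0, -64, 0, 3072/5, 0, -49152/7, 0, 262144/3, …
g: a_k = 0, 16, 0, -128/3, 0, 512/15, 0, -4096/315, 0, 8192/2835, …
Product ⇒ symmetric product L₀, ord ≤ 4.
h=∫h₀ ⇒ L = L₀·Dx.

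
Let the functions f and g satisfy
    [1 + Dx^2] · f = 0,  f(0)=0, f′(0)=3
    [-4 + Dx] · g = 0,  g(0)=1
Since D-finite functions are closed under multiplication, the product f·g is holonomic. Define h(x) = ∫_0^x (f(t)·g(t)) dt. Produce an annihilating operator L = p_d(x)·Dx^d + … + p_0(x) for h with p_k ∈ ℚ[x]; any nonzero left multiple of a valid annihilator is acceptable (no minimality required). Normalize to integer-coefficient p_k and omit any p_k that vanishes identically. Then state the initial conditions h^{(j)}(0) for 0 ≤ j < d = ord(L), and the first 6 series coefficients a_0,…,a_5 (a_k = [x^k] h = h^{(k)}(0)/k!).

f: a_k = 0, 3, 0, -1/2, 0, 1/40, …
g: a_k = 1, 4, 8, 32/3, 32/3, 128/15, …
h₀=f·g: eliminate ⇒ L₀, order ≤ 2·1.
h=∫h₀ ⇒ L = L₀·Dx.
L = 17·Dx - 8·Dx^2 + Dx^3  (order 3).
h: a_k = 0, 0, 3/2, 4, 47/8, 6, …
ICs: h(0) = 0, h′(0) = 0, h′′(0) = 3.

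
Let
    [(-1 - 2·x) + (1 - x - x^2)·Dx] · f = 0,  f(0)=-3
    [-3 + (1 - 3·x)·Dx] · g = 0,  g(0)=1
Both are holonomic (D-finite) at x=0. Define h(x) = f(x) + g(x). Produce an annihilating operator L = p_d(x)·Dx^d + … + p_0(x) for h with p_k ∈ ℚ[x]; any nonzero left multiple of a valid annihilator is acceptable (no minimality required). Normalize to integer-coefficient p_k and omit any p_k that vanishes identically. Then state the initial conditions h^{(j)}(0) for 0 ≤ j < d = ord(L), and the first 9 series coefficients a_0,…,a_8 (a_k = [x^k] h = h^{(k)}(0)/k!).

L = (-6 - 36·x + 18·x^2 - 18·x^3) + (14 - 18·x - 24·x^2 + 18·x^3 - 36·x^4)·Dx + (-2 + 10·x - 15·x^2 + 10·x^3 - 9·x^5)·Dx^2  (order 2).
h: a_k = -2, 0, 3, 18, 66, 219, 690, 2124, 6459, …
ICs: h(0) = -2, h′(0) = 0.

f: a_k = -3, -3, -6, -9, -15, -24, -39, -63, -102, …
g: a_k = 1, 3, 9, 27, 81, 243, 729, 2187, 6561, …
Weyl lclm of L_f,L_g ⇒ L₀ (ord ≤ 2).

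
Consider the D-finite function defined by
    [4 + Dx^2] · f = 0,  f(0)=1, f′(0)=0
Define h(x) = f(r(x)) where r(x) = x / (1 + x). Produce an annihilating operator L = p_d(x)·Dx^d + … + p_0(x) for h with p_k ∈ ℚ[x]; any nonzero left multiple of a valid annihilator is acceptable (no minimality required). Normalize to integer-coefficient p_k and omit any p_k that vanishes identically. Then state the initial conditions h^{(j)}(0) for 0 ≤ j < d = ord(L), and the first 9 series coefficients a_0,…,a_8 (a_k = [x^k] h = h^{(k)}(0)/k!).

f: a_k = 1, 0, -2, 0, 2/3, 0, -4/45, 0, 2/315, …
h₀=f(r): pull back L_f along r ⇒ L₀.
L = 4 + (2 + 6·x + 6·x^2 + 2·x^3)·Dx + (1 + 4·x + 6·x^2 + 4·x^3 + x^4)·Dx^2  (order 2).
h: a_k = 1, 0, -2, 4, -16/3, 16/3, -154/45, -4/5, 2354/315, …
ICs: h(0) = 1, h′(0) = 0.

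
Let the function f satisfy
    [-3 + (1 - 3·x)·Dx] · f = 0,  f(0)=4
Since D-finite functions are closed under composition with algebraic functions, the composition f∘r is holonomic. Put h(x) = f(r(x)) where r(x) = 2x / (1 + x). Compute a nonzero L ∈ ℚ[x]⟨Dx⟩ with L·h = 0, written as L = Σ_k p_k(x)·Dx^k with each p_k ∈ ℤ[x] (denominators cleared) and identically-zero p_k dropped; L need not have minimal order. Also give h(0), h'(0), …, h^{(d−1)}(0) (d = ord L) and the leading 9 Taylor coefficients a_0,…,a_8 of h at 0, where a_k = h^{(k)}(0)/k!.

f: a_k = 4, 12, 36, 108, 324, 972, 2916, 8748, 26244, …
f∘r: x↦r, Dx↦Dx/r' in L_f ⇒ L₀.
L = 6 + (-1 + 4·x + 5·x^2)·Dx  (order 1).
h: a_k = 4, 24, 120, 600, 3000, 15000, 75000, 375000, 1875000, …
ICs: h(0) = 4.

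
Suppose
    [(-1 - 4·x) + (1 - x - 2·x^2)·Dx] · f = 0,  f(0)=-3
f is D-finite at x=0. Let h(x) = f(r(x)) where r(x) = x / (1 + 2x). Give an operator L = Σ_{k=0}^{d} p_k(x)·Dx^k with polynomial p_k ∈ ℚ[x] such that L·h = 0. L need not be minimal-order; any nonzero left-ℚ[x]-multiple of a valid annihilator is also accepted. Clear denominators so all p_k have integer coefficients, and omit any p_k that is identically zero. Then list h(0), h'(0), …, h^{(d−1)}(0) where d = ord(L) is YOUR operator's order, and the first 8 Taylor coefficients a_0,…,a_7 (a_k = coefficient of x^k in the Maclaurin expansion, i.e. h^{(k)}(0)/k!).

L = (-1 - 6·x) + (1 + 5·x + 6·x^2)·Dx  (order 1).
h: a_k = -3, -3, -3, 9, -27, 81, -243, 729, …
ICs: h(0) = -3.

f: a_k = -3, -3, -9, -15, -33, -63, -129, -255, …
f∘r: x↦r, Dx↦Dx/r' in L_f ⇒ L₀.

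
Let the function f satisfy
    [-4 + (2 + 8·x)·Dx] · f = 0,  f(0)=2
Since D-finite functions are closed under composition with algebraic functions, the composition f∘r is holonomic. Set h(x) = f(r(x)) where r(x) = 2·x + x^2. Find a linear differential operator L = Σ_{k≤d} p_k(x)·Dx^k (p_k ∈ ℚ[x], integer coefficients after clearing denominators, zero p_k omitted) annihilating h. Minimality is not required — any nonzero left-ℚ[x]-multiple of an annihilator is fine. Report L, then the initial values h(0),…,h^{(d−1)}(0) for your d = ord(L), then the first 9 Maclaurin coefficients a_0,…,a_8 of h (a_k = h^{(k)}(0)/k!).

L = (-4 - 4·x) + (1 + 8·x + 4·x^2)·Dx  (order 1).
h: a_k = 2, 8, -12, 48, -228, 1200, -6744, 39648, -240852, …
ICs: h(0) = 2.

f: a_k = 2, 4, -4, 8, -20, 56, -168, 528, -1716, …
Change of var in L_f (x↦r) gives L₀.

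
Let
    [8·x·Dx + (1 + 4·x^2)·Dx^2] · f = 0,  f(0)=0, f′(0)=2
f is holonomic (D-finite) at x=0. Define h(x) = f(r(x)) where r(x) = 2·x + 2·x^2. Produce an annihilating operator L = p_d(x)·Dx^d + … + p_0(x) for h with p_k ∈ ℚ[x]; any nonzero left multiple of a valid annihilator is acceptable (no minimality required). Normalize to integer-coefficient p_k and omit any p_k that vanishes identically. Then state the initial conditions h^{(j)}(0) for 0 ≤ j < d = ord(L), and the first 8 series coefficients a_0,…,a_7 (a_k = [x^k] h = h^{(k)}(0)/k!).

f: a_k = 0, 2, 0, -8/3, 0, 32/5, 0, -128/7, …
f∘r: x↦r, Dx↦Dx/r' in L_f ⇒ L₀.
L = (-2 + 32·x + 128·x^2 + 192·x^3 + 96·x^4)·Dx + (1 + 2·x + 16·x^2 + 64·x^3 + 80·x^4 + 32·x^5)·Dx^2  (order 2).
h: a_k = 0, 4, 4, -64/3, -64, 704/5, 3008/3, -2048/7, …
ICs: h(0) = 0, h′(0) = 4.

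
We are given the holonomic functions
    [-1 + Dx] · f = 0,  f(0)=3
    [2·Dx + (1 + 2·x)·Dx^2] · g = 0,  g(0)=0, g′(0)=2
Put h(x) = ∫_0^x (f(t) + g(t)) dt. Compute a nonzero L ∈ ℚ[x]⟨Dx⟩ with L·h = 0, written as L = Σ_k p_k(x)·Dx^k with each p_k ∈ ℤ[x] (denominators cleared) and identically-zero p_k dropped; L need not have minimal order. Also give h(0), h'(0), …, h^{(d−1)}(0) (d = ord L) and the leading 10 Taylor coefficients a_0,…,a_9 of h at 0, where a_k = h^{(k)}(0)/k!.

L = (-10 - 4·x)·Dx^2 + (7 - 4·x - 4·x^2)·Dx^3 + (3 + 8·x + 4·x^2)·Dx^4  (order 4).
h: a_k = 0, 3, 5/2, -1/6, 19/24, -31/40, 257/240, -853/560, 30721/13440, -430079/120960, …
ICs: h(0) = 0, h′(0) = 3, h′′(0) = 5, h′′′(0) = -1.

f: a_k = 3, 3, 3/2, 1/2, 1/8, 1/40, 1/240, 1/1680, 1/13440, 1/120960, …
g: a_k = 0, 2, -2, 8/3, -4, 32/5, -32/3, 128/7, -32, 512/9, …
Weyl lclm of L_f,L_g ⇒ L₀ (ord ≤ 3).
h=∫h₀ ⇒ L = L₀·Dx.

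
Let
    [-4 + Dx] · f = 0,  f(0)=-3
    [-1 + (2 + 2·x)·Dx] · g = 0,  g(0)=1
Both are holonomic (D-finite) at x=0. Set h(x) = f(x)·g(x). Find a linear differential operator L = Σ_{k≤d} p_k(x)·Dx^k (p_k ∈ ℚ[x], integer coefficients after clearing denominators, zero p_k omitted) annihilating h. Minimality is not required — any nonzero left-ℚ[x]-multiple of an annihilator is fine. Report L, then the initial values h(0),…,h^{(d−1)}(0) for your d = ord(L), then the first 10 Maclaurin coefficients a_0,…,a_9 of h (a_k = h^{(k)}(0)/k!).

f: a_k = -3, -12, -24, -32, -32, -128/5, -256/15, -1024/105, -512/105, -2048/945, …
g: a_k = 1, 1/2, -1/8, 1/16, -5/128, 7/256, -21/1024, 33/2048, -429/32768, 715/65536, …
h₀=f·g: eliminate ⇒ L₀, order ≤ 1·1.
L = (-9 - 8·x) + (2 + 2·x)·Dx  (order 1).
h: a_k = -3, -27/2, -237/8, -683/16, -5841/128, -49553/1280, -417727/15360, -1167969/71680, -29265889/3440640, -243638873/61931520, …
ICs: h(0) = -3.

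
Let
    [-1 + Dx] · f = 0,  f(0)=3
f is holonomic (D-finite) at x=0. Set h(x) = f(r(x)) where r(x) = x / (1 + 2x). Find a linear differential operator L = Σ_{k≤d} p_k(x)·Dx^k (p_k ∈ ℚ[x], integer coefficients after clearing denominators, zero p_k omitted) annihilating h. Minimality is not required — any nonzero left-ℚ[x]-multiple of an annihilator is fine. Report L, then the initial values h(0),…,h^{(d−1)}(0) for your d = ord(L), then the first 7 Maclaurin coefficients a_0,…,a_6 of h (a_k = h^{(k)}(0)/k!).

L = -1 + (1 + 4·x + 4·x^2)·Dx  (order 1).
h: a_k = 3, 3, -9/2, 13/2, -71/8, 441/40, -2699/240, …
ICs: h(0) = 3.

f: a_k = 3, 3, 3/2, 1/2, 1/8, 1/40, 1/240, …
h₀=f(r): pull back L_f along r ⇒ L₀.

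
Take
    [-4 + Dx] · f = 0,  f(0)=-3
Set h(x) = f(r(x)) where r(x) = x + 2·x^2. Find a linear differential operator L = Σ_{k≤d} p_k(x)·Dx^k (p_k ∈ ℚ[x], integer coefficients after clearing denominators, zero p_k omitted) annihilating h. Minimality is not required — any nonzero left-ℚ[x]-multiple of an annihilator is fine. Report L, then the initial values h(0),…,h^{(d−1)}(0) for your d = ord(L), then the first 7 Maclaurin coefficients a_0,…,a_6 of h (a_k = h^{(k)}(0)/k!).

f: a_k = -3, -12, -24, -32, -32, -128/5, -256/15, …
h₀=f(r): pull back L_f along r ⇒ L₀.
L = (-4 - 16·x) + Dx  (order 1).
h: a_k = -3, -12, -48, -128, -320, -3328/5, -19456/15, …
ICs: h(0) = -3.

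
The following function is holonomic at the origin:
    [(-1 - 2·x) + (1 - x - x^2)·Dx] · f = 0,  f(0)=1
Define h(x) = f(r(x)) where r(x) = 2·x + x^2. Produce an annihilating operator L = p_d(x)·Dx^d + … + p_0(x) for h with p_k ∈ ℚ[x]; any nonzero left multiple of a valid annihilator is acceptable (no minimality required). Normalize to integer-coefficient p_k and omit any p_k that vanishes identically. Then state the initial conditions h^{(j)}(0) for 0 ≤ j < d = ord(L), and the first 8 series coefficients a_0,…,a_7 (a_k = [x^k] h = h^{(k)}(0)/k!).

f: a_k = 1, 1, 2, 3, 5, 8, 13, 21, …
Change of var in L_f (x↦r) gives L₀.
L = (2 + 10·x + 12·x^2 + 4·x^3) + (-1 + 2·x + 5·x^2 + 4·x^3 + x^4)·Dx  (order 1).
h: a_k = 1, 2, 9, 32, 118, 434, 1595, 5864, …
ICs: h(0) = 1.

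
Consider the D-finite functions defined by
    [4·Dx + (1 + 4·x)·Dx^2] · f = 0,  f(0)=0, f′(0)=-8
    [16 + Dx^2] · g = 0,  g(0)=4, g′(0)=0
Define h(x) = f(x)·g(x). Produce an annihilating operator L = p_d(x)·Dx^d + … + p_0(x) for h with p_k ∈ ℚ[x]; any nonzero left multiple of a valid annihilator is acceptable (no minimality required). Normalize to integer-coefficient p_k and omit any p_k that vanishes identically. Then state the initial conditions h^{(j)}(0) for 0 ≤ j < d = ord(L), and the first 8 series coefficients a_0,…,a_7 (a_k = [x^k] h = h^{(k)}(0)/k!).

f: a_k = 0, -8, 16, -128/3, 128, -2048/5, 4096/3, -32768/7, …
g: a_k = 4, 0, -32, 0, 128/3, 0, -1024/45, 0, …
L₀ := L_f ⊗_s L_g (sym. prod.), ord ≤ 4.
L = (-768 + 6144·x + 77824·x^2 + 262144·x^3 + 262144·x^4) + (256 + 5120·x + 24576·x^2 + 32768·x^3)·Dx + (1280·x + 10752·x^2 + 32768·x^3 + 32768·x^4)·Dx^2 + (16 + 320·x + 1536·x^2 + 2048·x^3)·Dx^3 + (3 + 56·x + 368·x^2 + 1024·x^3 + 1024·x^4)·Dx^4  (order 4).
h: a_k = 0, -32, 64, 256/3, 0, -3072/5, 2048, -253952/35, …
ICs: h(0) = 0, h′(0) = -32, h′′(0) = 128, h′′′(0) = 512.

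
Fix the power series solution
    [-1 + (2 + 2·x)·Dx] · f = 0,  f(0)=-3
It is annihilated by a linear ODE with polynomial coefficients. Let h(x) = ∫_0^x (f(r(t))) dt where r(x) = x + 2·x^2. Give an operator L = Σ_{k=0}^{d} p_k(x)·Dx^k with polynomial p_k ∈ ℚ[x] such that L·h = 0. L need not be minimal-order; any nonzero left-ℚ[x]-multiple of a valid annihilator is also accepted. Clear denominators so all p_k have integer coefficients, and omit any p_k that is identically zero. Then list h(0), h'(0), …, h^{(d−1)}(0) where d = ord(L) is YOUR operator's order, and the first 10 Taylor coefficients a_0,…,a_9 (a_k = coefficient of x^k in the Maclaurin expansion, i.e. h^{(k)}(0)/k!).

f: a_k = -3, -3/2, 3/8, -3/16, 15/128, -21/256, 63/1024, -99/2048, 1287/32768, -2145/65536, …
L₀ from L_f via x↦r, Dx↦r'^{-1}Dx.
∫: right-multiply L₀ by Dx.
L = (-1 - 4·x)·Dx + (2 + 2·x + 4·x^2)·Dx^2  (order 2).
h: a_k = 0, -3, -3/4, -7/8, 21/64, 63/640, -119/512, 81/1024, 2373/16384, -17843/98304, …
ICs: h(0) = 0, h′(0) = -3.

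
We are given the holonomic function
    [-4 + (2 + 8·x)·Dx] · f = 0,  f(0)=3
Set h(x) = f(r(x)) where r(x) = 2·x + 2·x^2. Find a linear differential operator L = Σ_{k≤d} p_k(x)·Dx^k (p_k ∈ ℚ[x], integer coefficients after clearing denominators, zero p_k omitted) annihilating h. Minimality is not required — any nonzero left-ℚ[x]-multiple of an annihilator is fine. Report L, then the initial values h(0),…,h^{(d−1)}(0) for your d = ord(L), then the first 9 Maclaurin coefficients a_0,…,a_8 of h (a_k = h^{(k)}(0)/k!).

f: a_k = 3, 6, -6, 12, -30, 84, -252, 792, -2574, …
f∘r: x↦r, Dx↦Dx/r' in L_f ⇒ L₀.
L = (-4 - 8·x) + (1 + 8·x + 8·x^2)·Dx  (order 1).
h: a_k = 3, 12, -12, 48, -216, 1056, -5472, 29568, -164832, …
ICs: h(0) = 3.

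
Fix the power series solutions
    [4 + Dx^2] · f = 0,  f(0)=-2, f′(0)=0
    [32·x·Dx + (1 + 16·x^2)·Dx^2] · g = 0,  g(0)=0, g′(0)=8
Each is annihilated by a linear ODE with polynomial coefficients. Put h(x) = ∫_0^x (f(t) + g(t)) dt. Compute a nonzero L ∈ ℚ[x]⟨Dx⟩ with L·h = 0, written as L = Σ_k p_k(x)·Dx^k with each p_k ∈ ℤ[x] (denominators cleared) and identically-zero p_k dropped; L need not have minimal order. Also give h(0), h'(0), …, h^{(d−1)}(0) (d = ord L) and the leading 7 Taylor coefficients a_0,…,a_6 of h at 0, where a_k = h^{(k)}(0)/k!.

f: a_k = -2, 0, 4, 0, -4/3, 0, 8/45, …
g: a_k = 0, 8, 0, -128/3, 0, 2048/5, 0, …
f+g: L₀ = lclm(L_f,L_g), ord ≤ 2+2.
h=∫₀ˣh₀: take L = L₀·Dx.
L = (-6016·x + 102400·x^3 + 32768·x^5)·Dx^2 + (-28 + 1216·x^2 + 27648·x^4 + 16384·x^6)·Dx^3 + (-1504·x + 25600·x^3 + 8192·x^5)·Dx^4 + (-7 + 304·x^2 + 6912·x^4 + 4096·x^6)·Dx^5  (order 5).
h: a_k = 0, -2, 4, 4/3, -32/3, -4/15, 1024/15, …
ICs: h(0) = 0, h′(0) = -2, h′′(0) = 8, h′′′(0) = 8, h′′′′(0) = -256.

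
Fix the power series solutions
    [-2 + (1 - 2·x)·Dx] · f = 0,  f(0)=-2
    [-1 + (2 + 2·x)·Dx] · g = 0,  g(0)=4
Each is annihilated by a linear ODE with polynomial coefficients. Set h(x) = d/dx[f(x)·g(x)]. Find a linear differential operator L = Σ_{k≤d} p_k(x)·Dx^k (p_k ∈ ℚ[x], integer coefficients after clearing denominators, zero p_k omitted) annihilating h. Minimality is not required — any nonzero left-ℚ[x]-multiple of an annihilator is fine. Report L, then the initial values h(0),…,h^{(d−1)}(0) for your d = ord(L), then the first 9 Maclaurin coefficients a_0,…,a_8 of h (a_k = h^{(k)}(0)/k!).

L = (39 + 60·x + 12·x^2) + (-10 + 6·x + 24·x^2 + 8·x^3)·Dx  (order 1).
h: a_k = -20, -78, -471/2, -2507/4, -50175/32, -240777/64, -2247483/256, -10273779/512, -369862479/8192, …
ICs: h(0) = -20.

f: a_k = -2, -4, -8, -16, -32, -64, -128, -256, -512, …
g: a_k = 4, 2, -1/2, 1/4, -5/32, 7/64, -21/256, 33/512, -429/8192, …
Product ⇒ symmetric product L₀, ord ≤ 1.
h=h₀': d/dx-closure on L₀ ⇒ L.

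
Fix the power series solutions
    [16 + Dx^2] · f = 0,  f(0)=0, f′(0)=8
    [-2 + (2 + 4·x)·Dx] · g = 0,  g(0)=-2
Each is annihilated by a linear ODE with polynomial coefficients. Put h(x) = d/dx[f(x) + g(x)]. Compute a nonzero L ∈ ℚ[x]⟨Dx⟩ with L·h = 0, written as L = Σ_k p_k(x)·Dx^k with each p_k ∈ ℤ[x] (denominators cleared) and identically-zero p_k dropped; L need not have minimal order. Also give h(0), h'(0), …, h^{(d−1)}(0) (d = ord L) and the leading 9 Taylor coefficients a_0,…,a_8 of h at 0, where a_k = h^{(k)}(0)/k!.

f: a_k = 0, 8, 0, -64/3, 0, 256/15, 0, -2048/315, 0, …
g: a_k = -2, -2, 1, -1, 5/4, -7/4, 21/8, -33/8, 429/64, …
h₀=f+g: left-lcm gives L₀, ord ≤ 3.
h₀' ⇒ L via d/dx closure of L₀.
L = (-496 - 1024·x - 1024·x^2) + (-304 - 1632·x - 3072·x^2 - 2048·x^3)·Dx + (-31 - 64·x - 64·x^2)·Dx^2 + (-19 - 102·x - 192·x^2 - 128·x^3)·Dx^3  (order 3).
h: a_k = 6, 2, -67, 5, 919/12, 63/4, -26779/360, 429/8, -1764881/20160, …
ICs: h(0) = 6, h′(0) = 2, h′′(0) = -134.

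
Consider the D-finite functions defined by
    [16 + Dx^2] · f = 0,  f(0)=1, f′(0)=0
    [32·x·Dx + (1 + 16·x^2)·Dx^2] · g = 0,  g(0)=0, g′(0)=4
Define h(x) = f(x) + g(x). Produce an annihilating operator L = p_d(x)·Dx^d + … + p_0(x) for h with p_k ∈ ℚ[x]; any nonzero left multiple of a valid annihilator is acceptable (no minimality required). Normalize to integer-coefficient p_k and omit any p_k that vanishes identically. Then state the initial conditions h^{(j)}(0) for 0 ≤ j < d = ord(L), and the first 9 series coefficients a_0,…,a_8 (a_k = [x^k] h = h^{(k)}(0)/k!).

f: a_k = 1, 0, -8, 0, 32/3, 0, -256/45, 0, 512/315, …
g: a_k = 0, 4, 0, -64/3, 0, 1024/5, 0, -16384/7, 0, …
h₀=f+g: left-lcm gives L₀, ord ≤ 4.
L = (-5632·x + 114688·x^3 + 131072·x^5)·Dx + (-16 + 1792·x^2 + 36864·x^4 + 65536·x^6)·Dx^2 + (-352·x + 7168·x^3 + 8192·x^5)·Dx^3 + (-1 + 112·x^2 + 2304·x^4 + 4096·x^6)·Dx^4  (order 4).
h: a_k = 1, 4, -8, -64/3, 32/3, 1024/5, -256/45, -16384/7, 512/315, …
ICs: h(0) = 1, h′(0) = 4, h′′(0) = -16, h′′′(0) = -128.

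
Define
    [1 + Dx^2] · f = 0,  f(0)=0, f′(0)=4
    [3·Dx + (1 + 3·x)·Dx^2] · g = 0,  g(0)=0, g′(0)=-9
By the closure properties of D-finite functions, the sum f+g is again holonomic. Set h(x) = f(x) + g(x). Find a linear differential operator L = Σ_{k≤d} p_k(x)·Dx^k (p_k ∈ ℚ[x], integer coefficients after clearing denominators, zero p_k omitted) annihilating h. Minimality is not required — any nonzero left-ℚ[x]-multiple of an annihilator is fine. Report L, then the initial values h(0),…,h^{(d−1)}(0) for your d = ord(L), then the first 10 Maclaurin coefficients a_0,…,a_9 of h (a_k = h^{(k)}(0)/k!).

f: a_k = 0, 4, 0, -2/3, 0, 1/30, 0, -1/1260, 0, 1/90720, …
g: a_k = 0, -9, 27/2, -27, 243/4, -729/5, 729/2, -6561/7, 19683/8, -6561, …
h₀=f+g: left-lcm gives L₀, ord ≤ 4.
L = (165 + 18·x + 27·x^2)·Dx + (19 + 63·x + 27·x^2 + 27·x^3)·Dx^2 + (165 + 18·x + 27·x^2)·Dx^3 + (19 + 63·x + 27·x^2 + 27·x^3)·Dx^4  (order 4).
h: a_k = 0, -5, 27/2, -83/3, 243/4, -4373/30, 729/2, -1180981/1260, 19683/8, -595213919/90720, …
ICs: h(0) = 0, h′(0) = -5, h′′(0) = 27, h′′′(0) = -166.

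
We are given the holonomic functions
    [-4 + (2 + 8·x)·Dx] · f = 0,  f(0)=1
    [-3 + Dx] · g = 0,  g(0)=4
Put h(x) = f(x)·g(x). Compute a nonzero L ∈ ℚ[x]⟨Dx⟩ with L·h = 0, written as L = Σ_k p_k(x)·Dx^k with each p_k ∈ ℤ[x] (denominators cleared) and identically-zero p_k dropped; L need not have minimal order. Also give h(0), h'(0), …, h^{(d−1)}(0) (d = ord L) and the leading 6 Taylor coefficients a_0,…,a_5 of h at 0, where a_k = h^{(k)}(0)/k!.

L = (-5 - 12·x) + (1 + 4·x)·Dx  (order 1).
h: a_k = 4, 20, 34, 46, 43/2, 631/10, …
ICs: h(0) = 4.

f: a_k = 1, 2, -2, 4, -10, 28, …
g: a_k = 4, 12, 18, 18, 27/2, 81/10, …
Sym-product of L_f,L_g gives L₀ (≤ ord 1).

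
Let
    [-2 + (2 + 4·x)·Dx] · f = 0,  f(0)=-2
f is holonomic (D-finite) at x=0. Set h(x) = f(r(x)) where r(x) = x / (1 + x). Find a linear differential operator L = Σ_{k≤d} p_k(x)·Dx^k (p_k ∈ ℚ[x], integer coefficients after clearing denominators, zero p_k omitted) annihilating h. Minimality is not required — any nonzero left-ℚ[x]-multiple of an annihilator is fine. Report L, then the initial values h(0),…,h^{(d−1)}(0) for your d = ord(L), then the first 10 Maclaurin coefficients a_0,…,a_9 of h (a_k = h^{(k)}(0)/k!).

f: a_k = -2, -2, 1, -1, 5/4, -7/4, 21/8, -33/8, 429/64, -715/64, …
f∘r: x↦r, Dx↦Dx/r' in L_f ⇒ L₀.
L = -1 + (1 + 4·x + 3·x^2)·Dx  (order 1).
h: a_k = -2, -2, 3, -5, 37/4, -75/4, 327/8, -753/8, 14445/64, -35699/64, …
ICs: h(0) = -2.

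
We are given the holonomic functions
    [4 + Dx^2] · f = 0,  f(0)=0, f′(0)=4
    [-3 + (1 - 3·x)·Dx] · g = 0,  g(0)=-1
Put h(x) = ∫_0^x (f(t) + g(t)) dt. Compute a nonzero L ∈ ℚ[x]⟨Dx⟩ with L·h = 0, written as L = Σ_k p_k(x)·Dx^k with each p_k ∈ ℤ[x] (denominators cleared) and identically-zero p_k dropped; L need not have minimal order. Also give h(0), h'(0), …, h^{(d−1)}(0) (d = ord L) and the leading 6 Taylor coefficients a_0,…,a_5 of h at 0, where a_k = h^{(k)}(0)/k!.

f: a_k = 0, 4, 0, -8/3, 0, 8/15, …
g: a_k = -1, -3, -9, -27, -81, -243, …
f+g: L₀ = lclm(L_f,L_g), ord ≤ 2+1.
∫: right-multiply L₀ by Dx.
L = (-348 + 144·x - 216·x^2)·Dx + (44 - 180·x + 216·x^2 - 216·x^3)·Dx^2 + (-87 + 36·x - 54·x^2)·Dx^3 + (11 - 45·x + 54·x^2 - 54·x^3)·Dx^4  (order 4).
h: a_k = 0, -1, 1/2, -3, -89/12, -81/5, …
ICs: h(0) = 0, h′(0) = -1, h′′(0) = 1, h′′′(0) = -18.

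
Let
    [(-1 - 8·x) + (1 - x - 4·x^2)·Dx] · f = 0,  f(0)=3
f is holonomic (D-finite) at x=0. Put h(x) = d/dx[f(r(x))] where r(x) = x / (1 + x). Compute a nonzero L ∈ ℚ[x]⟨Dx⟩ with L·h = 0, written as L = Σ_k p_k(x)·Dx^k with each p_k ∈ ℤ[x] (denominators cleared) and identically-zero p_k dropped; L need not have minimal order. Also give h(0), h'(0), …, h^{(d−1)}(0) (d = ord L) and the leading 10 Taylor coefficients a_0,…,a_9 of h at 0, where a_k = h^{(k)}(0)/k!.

L = (8 + 24·x + 120·x^2 + 72·x^3) + (-1 - 11·x - 15·x^2 + 31·x^3 + 36·x^4)·Dx  (order 1).
h: a_k = 3, 24, 0, 192, -240, 1440, -3024, 11136, -28080, 86880, …
ICs: h(0) = 3.

f: a_k = 3, 3, 15, 27, 87, 195, 543, 1323, 3495, 8787, …
Substitute x→r, Dx→(1/r')Dx; clear ⇒ L₀.
Derive L from L₀ (diff closure).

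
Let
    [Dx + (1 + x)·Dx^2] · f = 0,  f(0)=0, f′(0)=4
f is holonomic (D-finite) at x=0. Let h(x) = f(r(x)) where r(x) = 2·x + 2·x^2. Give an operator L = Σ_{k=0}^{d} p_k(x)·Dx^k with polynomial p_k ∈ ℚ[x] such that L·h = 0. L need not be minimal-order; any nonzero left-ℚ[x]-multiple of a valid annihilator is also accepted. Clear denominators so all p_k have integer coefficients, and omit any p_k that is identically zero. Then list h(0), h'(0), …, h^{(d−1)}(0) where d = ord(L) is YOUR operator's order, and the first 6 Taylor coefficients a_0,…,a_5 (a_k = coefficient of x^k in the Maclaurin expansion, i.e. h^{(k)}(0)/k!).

f: a_k = 0, 4, -2, 4/3, -1, 4/5, …
h₀=f(r): pull back L_f along r ⇒ L₀.
L = (4·x + 4·x^2)·Dx + (1 + 4·x + 6·x^2 + 4·x^3)·Dx^2  (order 2).
h: a_k = 0, 8, 0, -16/3, 8, -32/5, …
ICs: h(0) = 0, h′(0) = 8.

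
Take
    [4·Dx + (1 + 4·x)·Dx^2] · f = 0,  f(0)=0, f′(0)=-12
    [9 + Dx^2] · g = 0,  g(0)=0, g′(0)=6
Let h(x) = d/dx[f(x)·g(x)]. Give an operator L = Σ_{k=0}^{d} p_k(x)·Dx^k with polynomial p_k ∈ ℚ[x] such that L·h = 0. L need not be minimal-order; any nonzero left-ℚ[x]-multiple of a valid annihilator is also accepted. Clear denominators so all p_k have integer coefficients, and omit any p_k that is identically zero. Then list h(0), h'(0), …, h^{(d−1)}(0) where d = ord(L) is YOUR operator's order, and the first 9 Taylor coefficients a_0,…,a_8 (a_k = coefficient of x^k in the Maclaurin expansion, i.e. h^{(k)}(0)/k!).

f: a_k = 0, -12, 24, -64, 192, -3072/5, 2048, -49152/7, 24576, …
g: a_k = 0, 6, 0, -9, 0, 81/20, 0, -243/280, 0, …
h₀=f·g: eliminate ⇒ L₀, order ≤ 2·2.
Differentiate: ansatz ord ≤ ord L₀ ⇒ L.
L = (-153603 - 635688·x - 3184272·x^2 - 4292352·x^3 + 12503808·x^4 + 40310784·x^5 + 26873856·x^6) + (-47736 - 304992·x - 311040·x^2 + 2073600·x^3 + 7464960·x^4 + 5971968·x^5)·Dx + (-19110 - 88272·x - 352800·x^2 + 41472·x^3 + 3773952·x^4 + 8957952·x^5 + 5971968·x^6)·Dx^2 + (-5304 - 33888·x - 34560·x^2 + 230400·x^3 + 829440·x^4 + 663552·x^5)·Dx^3 + (-227 - 1960·x + 112·x^2 + 57600·x^3 + 264960·x^4 + 497664·x^5 + 331776·x^6)·Dx^4  (order 4).
h: a_k = 0, -144, 432, -1104, 4680, -18954, 373002/5, -10317852/35, 40880943/35, …
ICs: h(0) = 0, h′(0) = -144, h′′(0) = 864, h′′′(0) = -6624.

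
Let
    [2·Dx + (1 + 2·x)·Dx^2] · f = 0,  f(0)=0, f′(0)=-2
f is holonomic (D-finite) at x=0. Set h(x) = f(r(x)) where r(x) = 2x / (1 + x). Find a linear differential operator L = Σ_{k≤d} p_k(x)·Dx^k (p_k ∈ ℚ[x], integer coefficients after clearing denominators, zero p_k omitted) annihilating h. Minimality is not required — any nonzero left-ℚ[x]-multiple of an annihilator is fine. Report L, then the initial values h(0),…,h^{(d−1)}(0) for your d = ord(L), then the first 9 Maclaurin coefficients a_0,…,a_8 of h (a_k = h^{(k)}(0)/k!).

f: a_k = 0, -2, 2, -8/3, 4, -32/5, 32/3, -128/7, 32, …
L₀ from L_f via x↦r, Dx↦r'^{-1}Dx.
L = (6 + 10·x)·Dx + (1 + 6·x + 5·x^2)·Dx^2  (order 2).
h: a_k = 0, -4, 12, -124/3, 156, -3124/5, 2604, -78124/7, 48828, …
ICs: h(0) = 0, h′(0) = -4.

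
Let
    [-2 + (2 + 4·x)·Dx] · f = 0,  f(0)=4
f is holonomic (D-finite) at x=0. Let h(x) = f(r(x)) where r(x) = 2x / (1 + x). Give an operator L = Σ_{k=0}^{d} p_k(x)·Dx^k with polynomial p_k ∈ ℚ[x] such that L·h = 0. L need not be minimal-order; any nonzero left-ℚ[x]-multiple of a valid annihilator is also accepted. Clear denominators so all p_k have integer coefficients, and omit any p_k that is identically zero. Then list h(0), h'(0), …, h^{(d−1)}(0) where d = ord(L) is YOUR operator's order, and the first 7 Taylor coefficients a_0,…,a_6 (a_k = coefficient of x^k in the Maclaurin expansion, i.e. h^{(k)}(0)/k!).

L = -2 + (1 + 6·x + 5·x^2)·Dx  (order 1).
h: a_k = 4, 8, -16, 40, -120, 408, -1504, …
ICs: h(0) = 4.

f: a_k = 4, 4, -2, 2, -5/2, 7/2, -21/4, …
L₀ from L_f via x↦r, Dx↦r'^{-1}Dx.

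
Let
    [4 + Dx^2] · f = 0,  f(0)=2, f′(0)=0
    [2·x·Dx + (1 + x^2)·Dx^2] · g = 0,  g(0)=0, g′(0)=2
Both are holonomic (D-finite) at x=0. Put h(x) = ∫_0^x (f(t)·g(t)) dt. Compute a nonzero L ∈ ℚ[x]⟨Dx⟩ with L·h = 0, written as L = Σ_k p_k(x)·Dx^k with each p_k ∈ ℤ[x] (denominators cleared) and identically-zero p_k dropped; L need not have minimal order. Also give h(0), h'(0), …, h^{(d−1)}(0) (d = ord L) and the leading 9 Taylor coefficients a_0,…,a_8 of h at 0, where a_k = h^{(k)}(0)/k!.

L = (160 + 464·x^2 + 464·x^4 + 256·x^6 + 64·x^8)·Dx + (96·x + 224·x^3 + 192·x^5 + 64·x^7)·Dx^2 + (60 + 188·x^2 + 216·x^4 + 128·x^6 + 32·x^8)·Dx^3 + (24·x + 56·x^3 + 48·x^5 + 16·x^7)·Dx^4 + (5 + 18·x^2 + 25·x^4 + 16·x^6 + 4·x^8)·Dx^5  (order 5).
h: a_k = 0, 0, 2, 0, -7/3, 0, 46/45, 0, -269/630, …
ICs: h(0) = 0, h′(0) = 0, h′′(0) = 4, h′′′(0) = 0, h′′′′(0) = -56.

f: a_k = 2, 0, -4, 0, 4/3, 0, -8/45, 0, 4/315, …
g: a_k = 0, 2, 0, -2/3, 0, 2/5, 0, -2/7, 0, …
Sym-product of L_f,L_g gives L₀ (≤ ord 4).
∫: right-multiply L₀ by Dx.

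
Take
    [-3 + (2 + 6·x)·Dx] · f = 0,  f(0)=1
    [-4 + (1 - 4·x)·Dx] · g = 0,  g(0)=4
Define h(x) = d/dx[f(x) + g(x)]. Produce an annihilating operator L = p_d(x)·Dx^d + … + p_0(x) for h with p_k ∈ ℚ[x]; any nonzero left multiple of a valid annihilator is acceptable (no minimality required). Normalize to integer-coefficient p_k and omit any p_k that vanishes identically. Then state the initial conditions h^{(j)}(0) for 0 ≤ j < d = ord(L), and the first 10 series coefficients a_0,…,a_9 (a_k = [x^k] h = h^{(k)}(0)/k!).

f: a_k = 1, 3/2, -9/8, 27/16, -405/128, 1701/256, -15309/1024, 72171/2048, -2814669/32768, 14073345/65536, …
g: a_k = 4, 16, 64, 256, 1024, 4096, 16384, 65536, 262144, 1048576, …
h₀=f+g: left-lcm gives L₀, ord ≤ 2.
Differentiate: ansatz ord ≤ ord L₀ ⇒ L.
L = (-792 - 864·x) + (-357 - 2520·x - 3024·x^2)·Dx + (38 + 34·x - 528·x^2 - 864·x^3)·Dx^2  (order 2).
h: a_k = 35/2, 503/4, 12369/16, 130667/32, 5251385/256, 50285721/512, 940029293/2048, 8587119923/4096, 618601950729/65536, 5496840398285/131072, …
ICs: h(0) = 35/2, h′(0) = 503/4.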